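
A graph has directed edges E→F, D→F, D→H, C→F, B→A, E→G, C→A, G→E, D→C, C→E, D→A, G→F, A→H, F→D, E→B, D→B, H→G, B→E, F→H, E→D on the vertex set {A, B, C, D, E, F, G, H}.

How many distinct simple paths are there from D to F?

15

D→A→H→G→E→F
D→A→H→G→F
D→B→A→H→G→E→F
D→B→A→H→G→F
D→B→E→F
D→B→E→G→F
D→C→A→H→G→E→F
D→C→A→H→G→F
D→C→E→B→A→H→G→F
D→C→E→F
D→C→E→G→F
D→C→F
D→F
D→H→G→E→F
D→H→G→F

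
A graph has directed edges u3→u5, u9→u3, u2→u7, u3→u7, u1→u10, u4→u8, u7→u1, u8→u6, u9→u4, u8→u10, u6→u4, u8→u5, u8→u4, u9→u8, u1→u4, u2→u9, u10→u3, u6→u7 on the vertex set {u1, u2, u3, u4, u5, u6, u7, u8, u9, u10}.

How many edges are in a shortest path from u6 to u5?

3

Distance 0: u6.
Distance 1: u4, u7.
Distance 2: u1, u8.
Distance 3: u5, u10 — contains u5.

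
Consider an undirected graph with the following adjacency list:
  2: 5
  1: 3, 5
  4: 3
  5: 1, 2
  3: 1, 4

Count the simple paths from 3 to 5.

3–1–5

1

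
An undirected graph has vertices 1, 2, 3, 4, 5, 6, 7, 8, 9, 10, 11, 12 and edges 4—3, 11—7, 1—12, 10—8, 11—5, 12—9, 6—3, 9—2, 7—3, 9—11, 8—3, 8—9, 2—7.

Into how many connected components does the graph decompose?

From 1: component {1, 2, 3, 4, 5, 6, 7, 8, 9, 10, 11, 12}.
That's 1 component.

1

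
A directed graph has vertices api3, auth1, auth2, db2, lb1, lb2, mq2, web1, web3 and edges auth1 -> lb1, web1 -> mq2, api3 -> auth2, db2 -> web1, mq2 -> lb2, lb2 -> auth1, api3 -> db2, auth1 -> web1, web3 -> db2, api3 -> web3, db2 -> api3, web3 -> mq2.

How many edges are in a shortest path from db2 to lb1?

Distance 0: db2.
Distance 1: api3, web1.
Distance 2: auth2, mq2, web3.
Distance 3: lb2.
Distance 4: auth1.
Distance 5: lb1 — contains lb1.

5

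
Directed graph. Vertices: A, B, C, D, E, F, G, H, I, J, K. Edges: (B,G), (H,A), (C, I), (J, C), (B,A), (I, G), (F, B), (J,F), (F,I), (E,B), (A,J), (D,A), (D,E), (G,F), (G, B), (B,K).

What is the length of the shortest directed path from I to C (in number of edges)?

5

Distance 0: I.
Distance 1: G.
Distance 2: B, F.
Distance 3: A, K.
Distance 4: J.
Distance 5: C — contains C.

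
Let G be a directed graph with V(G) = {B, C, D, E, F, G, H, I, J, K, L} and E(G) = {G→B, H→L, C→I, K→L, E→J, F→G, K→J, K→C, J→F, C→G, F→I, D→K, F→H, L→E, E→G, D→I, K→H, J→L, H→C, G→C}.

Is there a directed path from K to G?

Yes

Explore from K.
Distance 1: reach C, H, J, L.
Distance 2: reach E, F, G, I.
Found G.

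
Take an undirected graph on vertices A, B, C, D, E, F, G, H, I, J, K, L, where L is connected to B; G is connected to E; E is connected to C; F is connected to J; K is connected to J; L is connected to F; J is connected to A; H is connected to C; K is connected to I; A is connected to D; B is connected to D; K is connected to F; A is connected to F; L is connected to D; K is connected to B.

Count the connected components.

2

From A: component {A, B, D, F, I, J, K, L}.
From C: component {C, E, G, H}.
That's 2 components.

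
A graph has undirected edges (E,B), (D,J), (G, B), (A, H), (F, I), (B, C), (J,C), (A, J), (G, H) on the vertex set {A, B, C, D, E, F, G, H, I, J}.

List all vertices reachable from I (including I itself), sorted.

Start at I.
Its neighbours: F.
Nothing further is reachable.

F, I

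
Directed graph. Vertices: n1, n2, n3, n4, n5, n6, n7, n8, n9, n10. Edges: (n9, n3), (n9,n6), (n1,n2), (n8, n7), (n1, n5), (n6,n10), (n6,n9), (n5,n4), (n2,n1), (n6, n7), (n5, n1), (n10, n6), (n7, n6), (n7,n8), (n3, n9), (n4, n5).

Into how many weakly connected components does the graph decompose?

2

From n1: component {n1, n2, n4, n5}.
From n3: component {n3, n6, n7, n8, n9, n10}.
That's 2 components.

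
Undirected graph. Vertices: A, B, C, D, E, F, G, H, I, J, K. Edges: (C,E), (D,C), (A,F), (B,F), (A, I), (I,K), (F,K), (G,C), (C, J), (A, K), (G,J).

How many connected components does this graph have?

3

From A: component {A, B, F, I, K}.
From C: component {C, D, E, G, J}.
From H: component {H}.
That's 3 components.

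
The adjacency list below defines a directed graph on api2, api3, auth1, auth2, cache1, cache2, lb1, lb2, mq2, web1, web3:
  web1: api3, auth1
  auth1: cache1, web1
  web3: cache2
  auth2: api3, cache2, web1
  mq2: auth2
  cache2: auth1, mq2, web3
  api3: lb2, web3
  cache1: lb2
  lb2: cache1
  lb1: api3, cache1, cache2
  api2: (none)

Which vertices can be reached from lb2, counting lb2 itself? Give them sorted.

cache1, lb2

Start at lb2.
Its neighbours: cache1.
Nothing further is reachable.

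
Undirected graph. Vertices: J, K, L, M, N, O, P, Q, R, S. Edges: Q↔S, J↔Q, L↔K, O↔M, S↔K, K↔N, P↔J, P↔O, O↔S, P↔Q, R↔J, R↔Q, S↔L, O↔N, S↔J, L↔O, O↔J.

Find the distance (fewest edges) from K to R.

3

Distance 0: K.
Distance 1: L, N, S.
Distance 2: J, O, Q.
Distance 3: M, P, R — contains R.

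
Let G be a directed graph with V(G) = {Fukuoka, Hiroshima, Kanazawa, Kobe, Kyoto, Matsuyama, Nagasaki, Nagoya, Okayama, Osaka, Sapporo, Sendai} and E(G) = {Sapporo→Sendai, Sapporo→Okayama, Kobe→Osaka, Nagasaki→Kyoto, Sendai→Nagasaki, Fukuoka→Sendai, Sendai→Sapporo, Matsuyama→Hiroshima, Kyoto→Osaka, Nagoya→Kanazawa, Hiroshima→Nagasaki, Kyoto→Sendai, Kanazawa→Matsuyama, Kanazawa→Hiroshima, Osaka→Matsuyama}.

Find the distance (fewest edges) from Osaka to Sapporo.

6

Distance 0: Osaka.
Distance 1: Matsuyama.
Distance 2: Hiroshima.
Distance 3: Nagasaki.
Distance 4: Kyoto.
Distance 5: Sendai.
Distance 6: Sapporo — contains Sapporo.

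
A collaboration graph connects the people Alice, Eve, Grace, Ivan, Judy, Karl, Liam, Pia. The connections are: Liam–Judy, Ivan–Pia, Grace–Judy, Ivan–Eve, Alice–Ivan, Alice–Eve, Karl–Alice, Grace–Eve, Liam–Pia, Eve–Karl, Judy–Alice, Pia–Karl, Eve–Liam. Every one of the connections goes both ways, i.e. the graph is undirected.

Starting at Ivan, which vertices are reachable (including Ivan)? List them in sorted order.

Alice, Eve, Grace, Ivan, Judy, Karl, Liam, Pia

Start at Ivan.
Its neighbours: Alice, Eve, Pia.
Then their neighbours: Grace, Judy, Karl, Liam.
Every vertex is now reached.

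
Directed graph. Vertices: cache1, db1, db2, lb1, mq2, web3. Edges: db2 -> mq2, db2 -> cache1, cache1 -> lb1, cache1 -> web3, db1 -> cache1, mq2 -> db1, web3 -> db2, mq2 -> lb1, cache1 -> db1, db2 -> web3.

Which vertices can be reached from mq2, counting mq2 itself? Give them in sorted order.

Start at mq2.
Its neighbours: db1, lb1.
Then their neighbours: cache1.
Then next layer: web3.
Then next layer: db2.
Every vertex is now reached.

cache1, db1, db2, lb1, mq2, web3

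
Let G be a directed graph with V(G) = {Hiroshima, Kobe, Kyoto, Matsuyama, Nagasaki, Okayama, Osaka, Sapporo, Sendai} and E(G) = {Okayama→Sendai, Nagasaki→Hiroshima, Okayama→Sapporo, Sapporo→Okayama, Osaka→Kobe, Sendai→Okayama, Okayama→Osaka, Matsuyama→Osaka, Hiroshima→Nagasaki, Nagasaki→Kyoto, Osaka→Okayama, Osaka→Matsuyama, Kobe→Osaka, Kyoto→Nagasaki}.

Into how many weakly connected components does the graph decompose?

From Hiroshima: component {Hiroshima, Kyoto, Nagasaki}.
From Kobe: component {Kobe, Matsuyama, Okayama, Osaka, Sapporo, Sendai}.
That's 2 components.

2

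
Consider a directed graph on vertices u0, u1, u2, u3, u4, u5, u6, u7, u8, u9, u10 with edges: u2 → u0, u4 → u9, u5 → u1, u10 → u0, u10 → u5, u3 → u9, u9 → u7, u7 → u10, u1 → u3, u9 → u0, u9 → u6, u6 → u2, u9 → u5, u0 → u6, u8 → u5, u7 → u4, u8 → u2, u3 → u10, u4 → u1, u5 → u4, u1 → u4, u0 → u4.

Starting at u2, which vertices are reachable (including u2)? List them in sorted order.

Start at u2.
Its neighbours: u0.
Then their neighbours: u4, u6.
Then next layer: u1, u9.
Then next layer: u3, u5, u7.
Then next layer: u10.
Nothing further is reachable.

u0, u1, u2, u3, u4, u5, u6, u7, u9, u10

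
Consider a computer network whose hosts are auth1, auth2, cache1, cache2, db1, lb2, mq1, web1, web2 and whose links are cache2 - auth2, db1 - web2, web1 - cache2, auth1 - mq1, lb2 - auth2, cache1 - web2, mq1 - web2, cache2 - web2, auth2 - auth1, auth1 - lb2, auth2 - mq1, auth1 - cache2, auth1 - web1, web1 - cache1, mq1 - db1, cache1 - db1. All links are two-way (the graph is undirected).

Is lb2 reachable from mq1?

Explore from mq1.
Distance 1: reach auth1, auth2, db1, web2.
Distance 2: reach cache1, cache2, lb2, web1.
Found lb2.

Yes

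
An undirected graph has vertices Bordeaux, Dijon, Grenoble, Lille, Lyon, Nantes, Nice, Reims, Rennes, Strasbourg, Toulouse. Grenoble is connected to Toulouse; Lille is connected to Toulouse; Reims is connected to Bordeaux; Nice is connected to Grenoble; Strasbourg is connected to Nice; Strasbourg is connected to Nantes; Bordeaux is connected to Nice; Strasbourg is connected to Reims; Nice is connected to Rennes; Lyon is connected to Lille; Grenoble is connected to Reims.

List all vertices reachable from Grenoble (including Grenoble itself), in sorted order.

Start at Grenoble.
Its neighbours: Nice, Reims, Toulouse.
Then their neighbours: Bordeaux, Lille, Rennes, Strasbourg.
Then next layer: Lyon, Nantes.
Nothing further is reachable.

Bordeaux, Grenoble, Lille, Lyon, Nantes, Nice, Reims, Rennes, Strasbourg, Toulouse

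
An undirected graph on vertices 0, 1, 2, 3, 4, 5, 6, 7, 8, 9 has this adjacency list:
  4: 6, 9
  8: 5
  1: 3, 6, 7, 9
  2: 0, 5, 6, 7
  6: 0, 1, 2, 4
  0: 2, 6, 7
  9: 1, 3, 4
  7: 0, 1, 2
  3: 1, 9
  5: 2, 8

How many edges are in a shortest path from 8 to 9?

Distance 0: 8.
Distance 1: 5.
Distance 2: 2.
Distance 3: 0, 6, 7.
Distance 4: 1, 4.
Distance 5: 3, 9 — contains 9.

5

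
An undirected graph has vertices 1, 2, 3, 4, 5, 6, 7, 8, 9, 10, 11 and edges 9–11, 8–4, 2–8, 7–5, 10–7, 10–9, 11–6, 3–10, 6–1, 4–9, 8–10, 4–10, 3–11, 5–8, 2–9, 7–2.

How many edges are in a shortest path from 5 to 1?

6

Distance 0: 5.
Distance 1: 7, 8.
Distance 2: 2, 4, 10.
Distance 3: 3, 9.
Distance 4: 11.
Distance 5: 6.
Distance 6: 1 — contains 1.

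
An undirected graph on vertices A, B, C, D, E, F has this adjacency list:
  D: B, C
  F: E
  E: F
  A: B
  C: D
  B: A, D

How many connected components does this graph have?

From A: component {A, B, C, D}.
From E: component {E, F}.
That's 2 components.

2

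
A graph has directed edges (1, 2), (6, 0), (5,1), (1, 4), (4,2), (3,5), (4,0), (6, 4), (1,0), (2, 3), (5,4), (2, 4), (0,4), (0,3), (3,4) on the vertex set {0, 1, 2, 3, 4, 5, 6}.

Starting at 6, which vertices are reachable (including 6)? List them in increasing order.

0, 1, 2, 3, 4, 5, 6

Start at 6.
Its neighbours: 0, 4.
Then their neighbours: 2, 3.
Then next layer: 5.
Then next layer: 1.
Every vertex is now reached.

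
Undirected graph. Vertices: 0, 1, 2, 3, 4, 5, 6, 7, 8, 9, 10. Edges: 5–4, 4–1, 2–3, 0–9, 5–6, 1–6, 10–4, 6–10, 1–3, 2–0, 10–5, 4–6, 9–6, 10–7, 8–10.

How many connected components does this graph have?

From 0: component {0, 1, 2, 3, 4, 5, 6, 7, 8, 9, 10}.
That's 1 component.

1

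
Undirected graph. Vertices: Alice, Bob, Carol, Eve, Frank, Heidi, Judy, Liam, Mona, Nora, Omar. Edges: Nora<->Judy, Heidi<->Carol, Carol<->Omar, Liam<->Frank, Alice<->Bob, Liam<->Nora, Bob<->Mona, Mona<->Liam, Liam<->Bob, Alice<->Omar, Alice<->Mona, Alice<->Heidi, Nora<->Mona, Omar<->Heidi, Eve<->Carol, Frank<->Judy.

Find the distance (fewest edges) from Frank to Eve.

6

Distance 0: Frank.
Distance 1: Judy, Liam.
Distance 2: Bob, Mona, Nora.
Distance 3: Alice.
Distance 4: Heidi, Omar.
Distance 5: Carol.
Distance 6: Eve — contains Eve.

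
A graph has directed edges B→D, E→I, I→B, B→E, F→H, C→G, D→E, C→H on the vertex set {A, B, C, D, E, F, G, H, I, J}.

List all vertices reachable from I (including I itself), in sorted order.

B, D, E, I

Start at I.
Its neighbours: B.
Then their neighbours: D, E.
Nothing further is reachable.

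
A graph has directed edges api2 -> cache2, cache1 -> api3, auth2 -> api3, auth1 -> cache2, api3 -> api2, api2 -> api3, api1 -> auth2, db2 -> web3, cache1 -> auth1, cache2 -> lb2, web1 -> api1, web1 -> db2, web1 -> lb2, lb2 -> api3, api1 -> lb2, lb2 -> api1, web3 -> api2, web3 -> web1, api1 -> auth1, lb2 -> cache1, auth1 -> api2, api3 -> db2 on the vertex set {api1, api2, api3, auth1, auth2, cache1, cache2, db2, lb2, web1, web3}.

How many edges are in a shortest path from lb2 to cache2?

3

Distance 0: lb2.
Distance 1: api1, api3, cache1.
Distance 2: api2, auth1, auth2, db2.
Distance 3: cache2, web3 — contains cache2.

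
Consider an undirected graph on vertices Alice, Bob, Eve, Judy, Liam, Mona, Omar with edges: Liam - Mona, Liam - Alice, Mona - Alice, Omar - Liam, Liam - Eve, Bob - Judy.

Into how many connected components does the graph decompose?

From Alice: component {Alice, Eve, Liam, Mona, Omar}.
From Bob: component {Bob, Judy}.
That's 2 components.

2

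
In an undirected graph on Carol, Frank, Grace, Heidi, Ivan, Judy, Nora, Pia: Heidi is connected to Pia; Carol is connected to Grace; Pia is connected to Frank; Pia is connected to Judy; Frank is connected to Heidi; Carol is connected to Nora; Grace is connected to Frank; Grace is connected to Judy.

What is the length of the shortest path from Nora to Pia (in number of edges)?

Distance 0: Nora.
Distance 1: Carol.
Distance 2: Grace.
Distance 3: Frank, Judy.
Distance 4: Heidi, Pia — contains Pia.

4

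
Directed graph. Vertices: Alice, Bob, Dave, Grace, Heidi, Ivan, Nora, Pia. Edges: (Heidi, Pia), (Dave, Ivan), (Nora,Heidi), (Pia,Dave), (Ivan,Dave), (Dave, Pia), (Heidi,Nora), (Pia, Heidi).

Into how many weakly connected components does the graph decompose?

4

From Alice: component {Alice}.
From Bob: component {Bob}.
From Dave: component {Dave, Heidi, Ivan, Nora, Pia}.
From Grace: component {Grace}.
That's 4 components.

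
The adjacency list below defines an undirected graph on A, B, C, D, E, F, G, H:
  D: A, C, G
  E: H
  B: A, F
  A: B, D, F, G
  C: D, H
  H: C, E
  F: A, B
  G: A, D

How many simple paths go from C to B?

4

C–D–A–B
C–D–A–F–B
C–D–G–A–B
C–D–G–A–F–B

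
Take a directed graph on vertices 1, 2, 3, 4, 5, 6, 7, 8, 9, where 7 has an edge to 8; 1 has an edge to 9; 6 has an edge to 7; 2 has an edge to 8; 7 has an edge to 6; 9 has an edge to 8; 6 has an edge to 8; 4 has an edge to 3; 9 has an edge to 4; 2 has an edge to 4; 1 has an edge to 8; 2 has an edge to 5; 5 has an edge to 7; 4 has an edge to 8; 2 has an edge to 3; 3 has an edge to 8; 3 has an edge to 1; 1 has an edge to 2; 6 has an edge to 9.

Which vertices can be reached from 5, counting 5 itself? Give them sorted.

1, 2, 3, 4, 5, 6, 7, 8, 9

Start at 5.
Its neighbours: 7.
Then their neighbours: 6, 8.
Then next layer: 9.
Then next layer: 4.
Then next layer: 3.
Then next layer: 1.
Then next layer: 2.
Every vertex is now reached.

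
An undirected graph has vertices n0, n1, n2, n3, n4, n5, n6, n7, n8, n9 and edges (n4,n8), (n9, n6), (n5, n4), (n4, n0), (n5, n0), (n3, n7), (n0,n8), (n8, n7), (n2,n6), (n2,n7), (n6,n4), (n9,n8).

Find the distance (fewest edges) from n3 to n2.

2

Distance 0: n3.
Distance 1: n7.
Distance 2: n2, n8 — contains n2.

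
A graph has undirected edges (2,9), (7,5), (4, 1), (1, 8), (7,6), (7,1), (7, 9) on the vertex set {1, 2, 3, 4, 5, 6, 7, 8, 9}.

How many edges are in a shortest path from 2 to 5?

3

Distance 0: 2.
Distance 1: 9.
Distance 2: 7.
Distance 3: 1, 5, 6 — contains 5.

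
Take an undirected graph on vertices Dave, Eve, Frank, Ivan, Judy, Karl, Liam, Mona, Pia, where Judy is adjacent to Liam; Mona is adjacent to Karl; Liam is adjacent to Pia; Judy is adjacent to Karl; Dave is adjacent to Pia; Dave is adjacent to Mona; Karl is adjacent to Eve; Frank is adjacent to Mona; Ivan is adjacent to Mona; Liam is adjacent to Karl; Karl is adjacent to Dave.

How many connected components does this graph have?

From Dave: component {Dave, Eve, Frank, Ivan, Judy, Karl, Liam, Mona, Pia}.
That's 1 component.

1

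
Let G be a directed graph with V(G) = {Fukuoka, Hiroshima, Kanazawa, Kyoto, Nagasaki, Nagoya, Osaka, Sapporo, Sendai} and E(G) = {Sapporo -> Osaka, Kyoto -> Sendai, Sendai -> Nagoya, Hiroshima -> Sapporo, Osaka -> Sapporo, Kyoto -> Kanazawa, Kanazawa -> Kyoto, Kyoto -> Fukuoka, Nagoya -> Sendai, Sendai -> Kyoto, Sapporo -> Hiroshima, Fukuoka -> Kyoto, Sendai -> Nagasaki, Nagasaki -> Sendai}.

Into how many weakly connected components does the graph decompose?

2

From Fukuoka: component {Fukuoka, Kanazawa, Kyoto, Nagasaki, Nagoya, Sendai}.
From Hiroshima: component {Hiroshima, Osaka, Sapporo}.
That's 2 components.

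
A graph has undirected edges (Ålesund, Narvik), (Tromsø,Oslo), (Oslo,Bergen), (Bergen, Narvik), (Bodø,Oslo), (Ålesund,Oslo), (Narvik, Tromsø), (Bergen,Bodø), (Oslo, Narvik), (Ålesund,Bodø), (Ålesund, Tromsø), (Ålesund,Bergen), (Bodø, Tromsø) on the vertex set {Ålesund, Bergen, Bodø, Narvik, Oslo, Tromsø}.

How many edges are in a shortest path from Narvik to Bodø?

Distance 0: Narvik.
Distance 1: Ålesund, Bergen, Oslo, Tromsø.
Distance 2: Bodø — contains Bodø.

2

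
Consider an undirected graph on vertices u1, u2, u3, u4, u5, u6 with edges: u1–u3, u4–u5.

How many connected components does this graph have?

From u1: component {u1, u3}.
From u2: component {u2}.
From u4: component {u4, u5}.
From u6: component {u6}.
That's 4 components.

4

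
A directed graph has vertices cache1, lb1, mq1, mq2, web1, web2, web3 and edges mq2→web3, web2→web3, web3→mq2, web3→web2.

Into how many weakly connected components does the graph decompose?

From cache1: component {cache1}.
From lb1: component {lb1}.
From mq1: component {mq1}.
From mq2: component {mq2, web2, web3}.
From web1: component {web1}.
That's 5 components.

5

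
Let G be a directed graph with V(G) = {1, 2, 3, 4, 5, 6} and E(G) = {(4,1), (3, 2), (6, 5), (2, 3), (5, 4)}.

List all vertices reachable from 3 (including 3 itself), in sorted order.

2, 3

Start at 3.
Its neighbours: 2.
Nothing further is reachable.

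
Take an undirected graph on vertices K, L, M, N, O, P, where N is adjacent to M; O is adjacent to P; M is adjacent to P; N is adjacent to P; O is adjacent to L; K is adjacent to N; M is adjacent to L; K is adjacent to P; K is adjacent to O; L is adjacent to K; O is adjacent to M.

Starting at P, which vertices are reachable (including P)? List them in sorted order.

Start at P.
Its neighbours: K, M, N, O.
Then their neighbours: L.
Every vertex is now reached.

K, L, M, N, O, P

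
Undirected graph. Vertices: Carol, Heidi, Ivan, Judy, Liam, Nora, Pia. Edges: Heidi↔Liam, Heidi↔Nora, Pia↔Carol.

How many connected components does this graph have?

4

From Carol: component {Carol, Pia}.
From Heidi: component {Heidi, Liam, Nora}.
From Ivan: component {Ivan}.
From Judy: component {Judy}.
That's 4 components.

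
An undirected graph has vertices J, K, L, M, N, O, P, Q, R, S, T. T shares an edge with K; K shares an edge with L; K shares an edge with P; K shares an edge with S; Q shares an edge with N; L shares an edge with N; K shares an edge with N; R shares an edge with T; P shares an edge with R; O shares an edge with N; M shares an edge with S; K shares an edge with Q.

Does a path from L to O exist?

Explore from L.
Distance 1: reach K, N.
Distance 2: reach O, P, Q, S, T.
Found O.

Yes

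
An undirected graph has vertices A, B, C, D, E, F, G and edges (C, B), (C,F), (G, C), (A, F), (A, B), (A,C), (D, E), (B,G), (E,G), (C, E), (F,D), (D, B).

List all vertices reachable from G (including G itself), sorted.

Start at G.
Its neighbours: B, C, E.
Then their neighbours: A, D, F.
Every vertex is now reached.

A, B, C, D, E, F, G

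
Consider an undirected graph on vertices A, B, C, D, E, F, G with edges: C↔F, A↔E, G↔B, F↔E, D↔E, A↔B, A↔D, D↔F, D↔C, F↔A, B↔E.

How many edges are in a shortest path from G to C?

4

Distance 0: G.
Distance 1: B.
Distance 2: A, E.
Distance 3: D, F.
Distance 4: C — contains C.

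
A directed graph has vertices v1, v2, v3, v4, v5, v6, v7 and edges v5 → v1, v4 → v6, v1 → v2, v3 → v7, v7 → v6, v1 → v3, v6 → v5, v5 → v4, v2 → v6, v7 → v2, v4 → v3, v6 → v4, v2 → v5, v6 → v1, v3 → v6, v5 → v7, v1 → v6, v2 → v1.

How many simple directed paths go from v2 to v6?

v2→v1→v3→v6
v2→v1→v3→v7→v6
v2→v1→v6
v2→v5→v1→v3→v6
v2→v5→v1→v3→v7→v6
v2→v5→v1→v6
v2→v5→v4→v3→v6
v2→v5→v4→v3→v7→v6
v2→v5→v4→v6
v2→v5→v7→v6
v2→v6

11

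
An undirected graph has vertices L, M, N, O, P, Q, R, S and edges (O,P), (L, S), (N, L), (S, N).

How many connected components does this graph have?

5

From L: component {L, N, S}.
From M: component {M}.
From O: component {O, P}.
From Q: component {Q}.
From R: component {R}.
That's 5 components.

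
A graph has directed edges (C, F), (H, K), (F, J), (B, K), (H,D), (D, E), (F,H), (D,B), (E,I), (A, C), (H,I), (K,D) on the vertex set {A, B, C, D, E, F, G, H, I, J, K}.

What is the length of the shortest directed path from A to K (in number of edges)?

Distance 0: A.
Distance 1: C.
Distance 2: F.
Distance 3: H, J.
Distance 4: D, I, K — contains K.

4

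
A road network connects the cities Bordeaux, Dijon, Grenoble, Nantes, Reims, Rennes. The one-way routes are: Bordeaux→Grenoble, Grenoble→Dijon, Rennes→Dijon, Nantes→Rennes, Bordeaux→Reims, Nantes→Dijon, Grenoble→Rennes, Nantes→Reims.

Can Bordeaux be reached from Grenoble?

Explore from Grenoble.
Distance 1: reach Dijon, Rennes.
The search from Grenoble is exhausted; no directed path reaches Bordeaux.

No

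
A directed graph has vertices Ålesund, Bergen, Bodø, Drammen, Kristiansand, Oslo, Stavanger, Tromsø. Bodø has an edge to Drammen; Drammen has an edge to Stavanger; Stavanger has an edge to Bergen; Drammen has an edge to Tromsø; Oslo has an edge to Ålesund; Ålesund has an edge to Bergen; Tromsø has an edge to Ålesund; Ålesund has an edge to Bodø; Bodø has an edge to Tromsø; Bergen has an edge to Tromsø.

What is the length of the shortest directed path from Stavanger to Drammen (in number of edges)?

5

Distance 0: Stavanger.
Distance 1: Bergen.
Distance 2: Tromsø.
Distance 3: Ålesund.
Distance 4: Bodø.
Distance 5: Drammen — contains Drammen.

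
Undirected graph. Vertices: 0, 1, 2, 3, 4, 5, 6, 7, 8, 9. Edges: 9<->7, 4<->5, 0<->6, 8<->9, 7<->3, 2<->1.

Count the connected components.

4

From 0: component {0, 6}.
From 1: component {1, 2}.
From 3: component {3, 7, 8, 9}.
From 4: component {4, 5}.
That's 4 components.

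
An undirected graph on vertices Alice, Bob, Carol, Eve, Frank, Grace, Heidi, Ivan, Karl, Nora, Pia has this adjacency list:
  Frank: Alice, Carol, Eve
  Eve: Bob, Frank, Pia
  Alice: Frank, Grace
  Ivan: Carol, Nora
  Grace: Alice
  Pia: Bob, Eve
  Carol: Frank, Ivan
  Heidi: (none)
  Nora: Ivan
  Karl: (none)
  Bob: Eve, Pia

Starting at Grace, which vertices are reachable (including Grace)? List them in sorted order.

Start at Grace.
Its neighbours: Alice.
Then their neighbours: Frank.
Then next layer: Carol, Eve.
Then next layer: Bob, Ivan, Pia.
Then next layer: Nora.
Nothing further is reachable.

Alice, Bob, Carol, Eve, Frank, Grace, Ivan, Nora, Pia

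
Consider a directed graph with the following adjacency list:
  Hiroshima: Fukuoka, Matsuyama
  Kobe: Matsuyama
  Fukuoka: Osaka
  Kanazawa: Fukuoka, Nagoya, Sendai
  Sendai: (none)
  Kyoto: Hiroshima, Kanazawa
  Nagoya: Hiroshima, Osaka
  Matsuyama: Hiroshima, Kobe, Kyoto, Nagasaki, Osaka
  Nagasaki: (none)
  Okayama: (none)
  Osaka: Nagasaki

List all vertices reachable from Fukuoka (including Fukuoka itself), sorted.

Start at Fukuoka.
Its neighbours: Osaka.
Then their neighbours: Nagasaki.
Nothing further is reachable.

Fukuoka, Nagasaki, Osaka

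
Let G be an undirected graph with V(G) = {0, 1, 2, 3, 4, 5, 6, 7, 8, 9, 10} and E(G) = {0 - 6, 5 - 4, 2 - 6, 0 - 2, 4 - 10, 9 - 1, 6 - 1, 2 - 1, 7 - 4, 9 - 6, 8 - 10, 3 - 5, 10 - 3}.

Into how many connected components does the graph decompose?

From 0: component {0, 1, 2, 6, 9}.
From 3: component {3, 4, 5, 7, 8, 10}.
That's 2 components.

2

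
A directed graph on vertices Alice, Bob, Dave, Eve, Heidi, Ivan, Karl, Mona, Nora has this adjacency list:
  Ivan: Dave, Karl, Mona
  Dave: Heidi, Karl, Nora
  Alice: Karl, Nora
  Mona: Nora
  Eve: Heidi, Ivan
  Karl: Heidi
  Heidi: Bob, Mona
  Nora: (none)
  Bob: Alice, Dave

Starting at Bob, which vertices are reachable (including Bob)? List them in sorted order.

Alice, Bob, Dave, Heidi, Karl, Mona, Nora

Start at Bob.
Its neighbours: Alice, Dave.
Then their neighbours: Heidi, Karl, Nora.
Then next layer: Mona.
Nothing further is reachable.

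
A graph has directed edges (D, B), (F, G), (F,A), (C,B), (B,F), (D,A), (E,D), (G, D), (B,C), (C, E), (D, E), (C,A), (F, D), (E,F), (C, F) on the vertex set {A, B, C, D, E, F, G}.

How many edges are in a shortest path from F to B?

Distance 0: F.
Distance 1: A, D, G.
Distance 2: B, E — contains B.

2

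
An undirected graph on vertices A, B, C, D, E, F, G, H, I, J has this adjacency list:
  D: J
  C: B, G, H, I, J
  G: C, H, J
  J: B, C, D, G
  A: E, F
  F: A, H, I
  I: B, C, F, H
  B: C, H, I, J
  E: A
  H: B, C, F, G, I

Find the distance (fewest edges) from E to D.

Distance 0: E.
Distance 1: A.
Distance 2: F.
Distance 3: H, I.
Distance 4: B, C, G.
Distance 5: J.
Distance 6: D — contains D.

6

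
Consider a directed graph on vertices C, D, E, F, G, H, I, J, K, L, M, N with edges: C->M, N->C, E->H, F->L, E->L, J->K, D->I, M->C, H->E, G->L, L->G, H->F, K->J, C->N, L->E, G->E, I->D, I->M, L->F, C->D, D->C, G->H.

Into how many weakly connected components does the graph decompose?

From C: component {C, D, I, M, N}.
From E: component {E, F, G, H, L}.
From J: component {J, K}.
That's 3 components.

3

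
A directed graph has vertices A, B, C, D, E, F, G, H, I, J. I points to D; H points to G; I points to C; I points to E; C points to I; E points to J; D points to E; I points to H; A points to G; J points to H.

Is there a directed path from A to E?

No

Explore from A.
Distance 1: reach G.
The search from A is exhausted; no directed path reaches E.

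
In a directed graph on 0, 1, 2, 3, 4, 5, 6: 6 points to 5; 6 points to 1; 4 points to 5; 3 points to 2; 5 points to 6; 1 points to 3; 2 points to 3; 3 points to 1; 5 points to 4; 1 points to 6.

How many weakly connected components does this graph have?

2

From 0: component {0}.
From 1: component {1, 2, 3, 4, 5, 6}.
That's 2 components.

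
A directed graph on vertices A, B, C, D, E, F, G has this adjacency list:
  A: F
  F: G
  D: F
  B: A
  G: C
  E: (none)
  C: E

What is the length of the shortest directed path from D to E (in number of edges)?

4

Distance 0: D.
Distance 1: F.
Distance 2: G.
Distance 3: C.
Distance 4: E — contains E.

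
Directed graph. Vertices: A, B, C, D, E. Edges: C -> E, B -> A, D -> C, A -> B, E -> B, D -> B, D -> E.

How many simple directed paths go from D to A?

3

D→B→A
D→C→E→B→A
D→E→B→A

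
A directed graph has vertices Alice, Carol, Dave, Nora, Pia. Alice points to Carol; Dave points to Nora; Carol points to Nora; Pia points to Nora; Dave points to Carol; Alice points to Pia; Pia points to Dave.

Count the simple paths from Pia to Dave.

Pia→Dave

1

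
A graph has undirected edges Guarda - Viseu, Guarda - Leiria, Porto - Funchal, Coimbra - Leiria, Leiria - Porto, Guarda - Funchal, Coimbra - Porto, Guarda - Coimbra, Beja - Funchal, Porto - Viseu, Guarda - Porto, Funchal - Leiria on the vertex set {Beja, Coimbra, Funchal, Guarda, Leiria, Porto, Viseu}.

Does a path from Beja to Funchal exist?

Yes

Explore from Beja.
Distance 1: reach Funchal.
Found Funchal.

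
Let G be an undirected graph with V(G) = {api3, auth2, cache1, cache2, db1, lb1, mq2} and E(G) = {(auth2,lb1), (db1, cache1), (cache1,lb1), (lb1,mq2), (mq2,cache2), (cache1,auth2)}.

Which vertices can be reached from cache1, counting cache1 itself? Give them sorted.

Start at cache1.
Its neighbours: auth2, db1, lb1.
Then their neighbours: mq2.
Then next layer: cache2.
Nothing further is reachable.

auth2, cache1, cache2, db1, lb1, mq2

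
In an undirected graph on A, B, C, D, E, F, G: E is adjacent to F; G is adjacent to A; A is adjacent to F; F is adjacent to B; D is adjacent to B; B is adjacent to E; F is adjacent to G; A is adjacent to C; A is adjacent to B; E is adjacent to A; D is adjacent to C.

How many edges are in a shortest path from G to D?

Distance 0: G.
Distance 1: A, F.
Distance 2: B, C, E.
Distance 3: D — contains D.

3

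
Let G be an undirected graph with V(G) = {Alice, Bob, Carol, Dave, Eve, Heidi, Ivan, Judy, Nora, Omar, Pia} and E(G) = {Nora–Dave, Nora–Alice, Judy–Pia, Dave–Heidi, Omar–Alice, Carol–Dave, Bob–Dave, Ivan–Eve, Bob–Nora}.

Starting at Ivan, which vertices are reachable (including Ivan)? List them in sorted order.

Eve, Ivan

Start at Ivan.
Its neighbours: Eve.
Nothing further is reachable.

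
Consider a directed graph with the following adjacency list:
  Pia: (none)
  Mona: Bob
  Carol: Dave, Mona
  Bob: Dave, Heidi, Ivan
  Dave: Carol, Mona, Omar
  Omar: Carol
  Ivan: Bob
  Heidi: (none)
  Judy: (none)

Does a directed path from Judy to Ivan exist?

Judy has no outgoing edges, so nothing is reachable from it.

No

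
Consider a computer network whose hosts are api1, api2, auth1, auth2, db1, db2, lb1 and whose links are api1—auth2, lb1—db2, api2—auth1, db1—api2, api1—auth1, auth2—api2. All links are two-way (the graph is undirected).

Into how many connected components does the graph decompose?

From api1: component {api1, api2, auth1, auth2, db1}.
From db2: component {db2, lb1}.
That's 2 components.

2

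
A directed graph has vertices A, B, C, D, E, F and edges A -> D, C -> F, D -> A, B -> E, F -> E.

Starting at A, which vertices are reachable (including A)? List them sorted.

Start at A.
Its neighbours: D.
Nothing further is reachable.

A, D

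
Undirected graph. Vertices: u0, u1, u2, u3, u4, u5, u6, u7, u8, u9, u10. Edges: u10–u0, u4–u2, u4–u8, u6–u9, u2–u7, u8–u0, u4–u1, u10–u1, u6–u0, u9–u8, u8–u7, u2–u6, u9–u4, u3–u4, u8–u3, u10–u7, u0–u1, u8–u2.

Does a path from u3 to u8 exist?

Yes

Explore from u3.
Distance 1: reach u4, u8.
Found u8.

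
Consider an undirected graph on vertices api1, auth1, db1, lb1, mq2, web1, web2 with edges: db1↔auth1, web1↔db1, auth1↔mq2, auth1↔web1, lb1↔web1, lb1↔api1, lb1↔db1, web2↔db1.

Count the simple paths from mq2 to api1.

4

mq2–auth1–db1–lb1–api1
mq2–auth1–db1–web1–lb1–api1
mq2–auth1–web1–db1–lb1–api1
mq2–auth1–web1–lb1–api1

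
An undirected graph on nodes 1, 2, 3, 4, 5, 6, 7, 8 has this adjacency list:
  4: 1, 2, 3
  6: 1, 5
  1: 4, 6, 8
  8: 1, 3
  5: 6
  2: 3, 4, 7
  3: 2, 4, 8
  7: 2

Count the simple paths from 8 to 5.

8–1–6–5
8–3–2–4–1–6–5
8–3–4–1–6–5

3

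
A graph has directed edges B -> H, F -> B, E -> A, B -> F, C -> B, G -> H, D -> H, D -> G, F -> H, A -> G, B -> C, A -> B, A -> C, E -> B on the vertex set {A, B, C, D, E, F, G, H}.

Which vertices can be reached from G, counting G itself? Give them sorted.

G, H

Start at G.
Its neighbours: H.
Nothing further is reachable.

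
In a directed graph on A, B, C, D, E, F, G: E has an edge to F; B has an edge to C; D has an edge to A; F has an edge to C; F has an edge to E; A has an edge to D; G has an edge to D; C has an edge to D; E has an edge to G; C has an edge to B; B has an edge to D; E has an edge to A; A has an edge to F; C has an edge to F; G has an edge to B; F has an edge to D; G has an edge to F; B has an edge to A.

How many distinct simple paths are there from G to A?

11

G→B→A
G→B→C→D→A
G→B→C→F→D→A
G→B→C→F→E→A
G→B→D→A
G→D→A
G→F→C→B→A
G→F→C→B→D→A
G→F→C→D→A
G→F→D→A
G→F→E→A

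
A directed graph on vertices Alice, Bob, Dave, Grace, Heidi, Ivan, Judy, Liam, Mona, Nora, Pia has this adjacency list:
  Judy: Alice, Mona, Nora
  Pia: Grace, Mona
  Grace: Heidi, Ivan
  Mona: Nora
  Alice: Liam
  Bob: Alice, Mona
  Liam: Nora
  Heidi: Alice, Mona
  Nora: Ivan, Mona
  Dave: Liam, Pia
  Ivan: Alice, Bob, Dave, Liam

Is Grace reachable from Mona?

Yes

Explore from Mona.
Distance 1: reach Nora.
Distance 2: reach Ivan.
Distance 3: reach Alice, Bob, Dave, Liam.
Distance 4: reach Pia.
Distance 5: reach Grace.
Found Grace.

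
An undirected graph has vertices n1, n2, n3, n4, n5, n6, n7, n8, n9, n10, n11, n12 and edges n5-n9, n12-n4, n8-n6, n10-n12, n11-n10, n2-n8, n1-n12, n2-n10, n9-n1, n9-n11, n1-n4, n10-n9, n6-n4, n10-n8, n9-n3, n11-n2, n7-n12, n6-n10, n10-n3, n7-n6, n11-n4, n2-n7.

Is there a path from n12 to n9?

Explore from n12.
Distance 1: reach n1, n4, n7, n10.
Distance 2: reach n2, n3, n6, n8, n9, n11.
Found n9.

Yes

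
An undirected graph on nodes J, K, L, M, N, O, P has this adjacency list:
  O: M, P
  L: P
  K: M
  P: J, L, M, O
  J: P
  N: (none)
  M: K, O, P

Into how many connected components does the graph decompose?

2

From J: component {J, K, L, M, O, P}.
From N: component {N}.
That's 2 components.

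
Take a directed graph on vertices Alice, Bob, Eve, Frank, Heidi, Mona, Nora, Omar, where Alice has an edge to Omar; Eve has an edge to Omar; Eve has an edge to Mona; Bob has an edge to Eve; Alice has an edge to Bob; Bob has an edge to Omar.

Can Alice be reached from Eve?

No

Explore from Eve.
Distance 1: reach Mona, Omar.
The search from Eve is exhausted; no directed path reaches Alice.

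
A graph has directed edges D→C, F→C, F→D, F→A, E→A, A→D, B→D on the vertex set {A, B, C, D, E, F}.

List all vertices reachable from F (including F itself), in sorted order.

Start at F.
Its neighbours: A, C, D.
Nothing further is reachable.

A, C, D, F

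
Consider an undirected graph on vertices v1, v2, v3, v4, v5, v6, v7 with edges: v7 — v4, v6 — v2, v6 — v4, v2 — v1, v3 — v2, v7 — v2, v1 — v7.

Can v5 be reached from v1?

No

Explore from v1.
Distance 1: reach v2, v7.
Distance 2: reach v3, v4, v6.
The search is exhausted without reaching v5; it lies in a different component.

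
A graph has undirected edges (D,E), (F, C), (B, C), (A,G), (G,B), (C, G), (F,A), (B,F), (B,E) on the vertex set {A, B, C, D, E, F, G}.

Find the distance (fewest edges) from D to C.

3

Distance 0: D.
Distance 1: E.
Distance 2: B.
Distance 3: C, F, G — contains C.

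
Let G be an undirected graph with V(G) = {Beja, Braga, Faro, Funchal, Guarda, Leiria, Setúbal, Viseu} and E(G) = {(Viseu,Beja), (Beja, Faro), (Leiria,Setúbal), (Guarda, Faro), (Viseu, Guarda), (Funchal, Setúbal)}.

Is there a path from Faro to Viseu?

Yes

Explore from Faro.
Distance 1: reach Beja, Guarda.
Distance 2: reach Viseu.
Found Viseu.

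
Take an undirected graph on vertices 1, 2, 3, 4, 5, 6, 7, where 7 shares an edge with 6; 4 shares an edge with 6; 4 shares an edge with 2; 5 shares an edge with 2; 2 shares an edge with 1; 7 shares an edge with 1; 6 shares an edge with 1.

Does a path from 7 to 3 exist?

Explore from 7.
Distance 1: reach 1, 6.
Distance 2: reach 2, 4.
Distance 3: reach 5.
The search is exhausted without reaching 3; it lies in a different component.

No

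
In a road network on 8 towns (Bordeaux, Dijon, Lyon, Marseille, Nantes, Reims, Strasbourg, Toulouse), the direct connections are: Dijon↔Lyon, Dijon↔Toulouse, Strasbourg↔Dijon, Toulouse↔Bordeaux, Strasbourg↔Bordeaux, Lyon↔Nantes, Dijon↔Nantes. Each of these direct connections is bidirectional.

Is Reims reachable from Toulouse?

No

Explore from Toulouse.
Distance 1: reach Bordeaux, Dijon.
Distance 2: reach Lyon, Nantes, Strasbourg.
The search is exhausted without reaching Reims; it lies in a different component.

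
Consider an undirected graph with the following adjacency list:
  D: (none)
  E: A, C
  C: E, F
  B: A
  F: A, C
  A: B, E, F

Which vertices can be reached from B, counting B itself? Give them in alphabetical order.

A, B, C, E, F

Start at B.
Its neighbours: A.
Then their neighbours: E, F.
Then next layer: C.
Nothing further is reachable.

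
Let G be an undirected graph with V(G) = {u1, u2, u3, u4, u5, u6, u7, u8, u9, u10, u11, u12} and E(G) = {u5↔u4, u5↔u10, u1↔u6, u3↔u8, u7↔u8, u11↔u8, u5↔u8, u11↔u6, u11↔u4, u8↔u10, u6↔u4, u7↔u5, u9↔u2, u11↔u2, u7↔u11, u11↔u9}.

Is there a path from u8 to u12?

No

Explore from u8.
Distance 1: reach u3, u5, u7, u10, u11.
Distance 2: reach u2, u4, u6, u9.
Distance 3: reach u1.
The search is exhausted without reaching u12; it lies in a different component.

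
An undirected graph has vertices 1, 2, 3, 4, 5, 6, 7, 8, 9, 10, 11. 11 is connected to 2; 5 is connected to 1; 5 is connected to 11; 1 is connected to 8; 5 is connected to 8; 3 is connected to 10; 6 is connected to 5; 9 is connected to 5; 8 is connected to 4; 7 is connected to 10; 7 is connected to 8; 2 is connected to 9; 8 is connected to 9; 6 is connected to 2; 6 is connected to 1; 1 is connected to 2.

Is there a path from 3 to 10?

Explore from 3.
Distance 1: reach 10.
Found 10.

Yes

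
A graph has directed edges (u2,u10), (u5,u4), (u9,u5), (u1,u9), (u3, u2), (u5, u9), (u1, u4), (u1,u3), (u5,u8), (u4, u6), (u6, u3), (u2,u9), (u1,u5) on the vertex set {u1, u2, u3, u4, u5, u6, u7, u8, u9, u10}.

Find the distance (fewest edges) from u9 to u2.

Distance 0: u9.
Distance 1: u5.
Distance 2: u4, u8.
Distance 3: u6.
Distance 4: u3.
Distance 5: u2 — contains u2.

5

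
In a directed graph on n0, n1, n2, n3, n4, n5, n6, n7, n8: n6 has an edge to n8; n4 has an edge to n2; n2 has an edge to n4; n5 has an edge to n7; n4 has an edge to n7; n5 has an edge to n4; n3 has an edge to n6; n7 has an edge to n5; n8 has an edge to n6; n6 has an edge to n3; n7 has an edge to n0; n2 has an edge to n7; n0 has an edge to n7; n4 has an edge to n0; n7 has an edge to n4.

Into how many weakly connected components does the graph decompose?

3

From n0: component {n0, n2, n4, n5, n7}.
From n1: component {n1}.
From n3: component {n3, n6, n8}.
That's 3 components.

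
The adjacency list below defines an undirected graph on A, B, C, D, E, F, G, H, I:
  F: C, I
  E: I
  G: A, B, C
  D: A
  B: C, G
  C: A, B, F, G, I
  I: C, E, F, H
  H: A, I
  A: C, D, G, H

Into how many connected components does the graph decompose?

1

From A: component {A, B, C, D, E, F, G, H, I}.
That's 1 component.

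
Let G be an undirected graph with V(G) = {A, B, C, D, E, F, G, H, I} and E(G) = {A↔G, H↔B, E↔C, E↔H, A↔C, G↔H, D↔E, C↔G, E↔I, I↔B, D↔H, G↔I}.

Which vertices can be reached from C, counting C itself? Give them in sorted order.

Start at C.
Its neighbours: A, E, G.
Then their neighbours: D, H, I.
Then next layer: B.
Nothing further is reachable.

A, B, C, D, E, G, H, I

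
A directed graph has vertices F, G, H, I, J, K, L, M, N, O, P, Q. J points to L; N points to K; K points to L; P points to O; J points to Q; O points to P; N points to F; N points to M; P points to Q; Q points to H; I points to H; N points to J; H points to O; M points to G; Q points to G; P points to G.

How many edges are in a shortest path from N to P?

5

Distance 0: N.
Distance 1: F, J, K, M.
Distance 2: G, L, Q.
Distance 3: H.
Distance 4: O.
Distance 5: P — contains P.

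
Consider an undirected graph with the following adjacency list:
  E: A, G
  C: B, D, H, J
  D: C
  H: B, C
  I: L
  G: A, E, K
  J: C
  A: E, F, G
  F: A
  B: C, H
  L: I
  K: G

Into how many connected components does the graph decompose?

3

From A: component {A, E, F, G, K}.
From B: component {B, C, D, H, J}.
From I: component {I, L}.
That's 3 components.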